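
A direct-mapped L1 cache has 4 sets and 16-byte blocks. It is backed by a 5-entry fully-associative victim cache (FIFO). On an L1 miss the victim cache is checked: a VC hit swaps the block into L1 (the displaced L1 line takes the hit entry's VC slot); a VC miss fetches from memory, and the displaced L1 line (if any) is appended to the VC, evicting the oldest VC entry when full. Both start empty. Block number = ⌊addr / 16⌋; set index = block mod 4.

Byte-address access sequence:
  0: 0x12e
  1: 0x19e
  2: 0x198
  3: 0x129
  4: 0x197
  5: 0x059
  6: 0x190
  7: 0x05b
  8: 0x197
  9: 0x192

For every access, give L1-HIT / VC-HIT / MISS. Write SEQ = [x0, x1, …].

SEQ = [MISS, MISS, L1-HIT, L1-HIT, L1-HIT, MISS, VC-HIT, VC-HIT, VC-HIT, L1-HIT]

  [0] addr=0x12e blk=18 s=2: MISS | VC []
  [1] addr=0x19e blk=25 s=1: MISS | VC []
  [2] addr=0x198 blk=25 s=1: L1-HIT | VC []
  [3] addr=0x129 blk=18 s=2: L1-HIT | VC []
  [4] addr=0x197 blk=25 s=1: L1-HIT | VC []
  [5] addr=0x59 blk=5 s=1: MISS | VC [25]
  [6] addr=0x190 blk=25 s=1: VC-HIT | VC [5]
  [7] addr=0x5b blk=5 s=1: VC-HIT | VC [25]
  [8] addr=0x197 blk=25 s=1: VC-HIT | VC [5]
  [9] addr=0x192 blk=25 s=1: L1-HIT | VC [5]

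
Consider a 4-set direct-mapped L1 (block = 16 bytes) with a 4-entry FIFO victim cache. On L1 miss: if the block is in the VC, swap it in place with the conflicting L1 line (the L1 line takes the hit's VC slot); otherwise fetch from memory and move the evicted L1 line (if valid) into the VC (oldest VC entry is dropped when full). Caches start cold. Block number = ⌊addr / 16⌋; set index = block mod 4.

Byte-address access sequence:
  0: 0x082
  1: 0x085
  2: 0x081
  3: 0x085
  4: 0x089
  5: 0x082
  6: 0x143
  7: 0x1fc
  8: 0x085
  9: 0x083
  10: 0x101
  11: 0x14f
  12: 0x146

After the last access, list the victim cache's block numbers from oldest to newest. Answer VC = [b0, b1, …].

#0 0x82→b8/s0 MISS; vc=[]
#1 0x85→b8/s0 L1-HIT; vc=[]
#2 0x81→b8/s0 L1-HIT; vc=[]
#3 0x85→b8/s0 L1-HIT; vc=[]
#4 0x89→b8/s0 L1-HIT; vc=[]
#5 0x82→b8/s0 L1-HIT; vc=[]
#6 0x143→b20/s0 MISS; vc=[8]
#7 0x1fc→b31/s3 MISS; vc=[8]
#8 0x85→b8/s0 VC-HIT; vc=[20]
#9 0x83→b8/s0 L1-HIT; vc=[20]
#10 0x101→b16/s0 MISS; vc=[20,8]
#11 0x14f→b20/s0 VC-HIT; vc=[16,8]
#12 0x146→b20/s0 L1-HIT; vc=[16,8]

VC = [16, 8]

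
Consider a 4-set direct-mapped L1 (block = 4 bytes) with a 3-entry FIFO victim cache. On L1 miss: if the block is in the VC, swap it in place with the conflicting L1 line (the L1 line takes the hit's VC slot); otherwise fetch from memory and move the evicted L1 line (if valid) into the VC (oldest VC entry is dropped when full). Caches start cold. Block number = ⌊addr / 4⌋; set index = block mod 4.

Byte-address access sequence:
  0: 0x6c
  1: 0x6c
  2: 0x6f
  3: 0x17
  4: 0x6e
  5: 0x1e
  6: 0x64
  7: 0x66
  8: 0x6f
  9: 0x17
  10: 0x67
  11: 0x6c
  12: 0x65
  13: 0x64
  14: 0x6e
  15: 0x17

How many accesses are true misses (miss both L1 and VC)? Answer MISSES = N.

0: 0x6c (blk 27, set 3) → MISS  vc=[]
1: 0x6c (blk 27, set 3) → L1-HIT  vc=[]
2: 0x6f (blk 27, set 3) → L1-HIT  vc=[]
3: 0x17 (blk 5, set 1) → MISS  vc=[]
4: 0x6e (blk 27, set 3) → L1-HIT  vc=[]
5: 0x1e (blk 7, set 3) → MISS  vc=[27]
6: 0x64 (blk 25, set 1) → MISS  vc=[27, 5]
7: 0x66 (blk 25, set 1) → L1-HIT  vc=[27, 5]
8: 0x6f (blk 27, set 3) → VC-HIT  vc=[7, 5]
9: 0x17 (blk 5, set 1) → VC-HIT  vc=[7, 25]
10: 0x67 (blk 25, set 1) → VC-HIT  vc=[7, 5]
11: 0x6c (blk 27, set 3) → L1-HIT  vc=[7, 5]
12: 0x65 (blk 25, set 1) → L1-HIT  vc=[7, 5]
13: 0x64 (blk 25, set 1) → L1-HIT  vc=[7, 5]
14: 0x6e (blk 27, set 3) → L1-HIT  vc=[7, 5]
15: 0x17 (blk 5, set 1) → VC-HIT  vc=[7, 25]

MISSES = 4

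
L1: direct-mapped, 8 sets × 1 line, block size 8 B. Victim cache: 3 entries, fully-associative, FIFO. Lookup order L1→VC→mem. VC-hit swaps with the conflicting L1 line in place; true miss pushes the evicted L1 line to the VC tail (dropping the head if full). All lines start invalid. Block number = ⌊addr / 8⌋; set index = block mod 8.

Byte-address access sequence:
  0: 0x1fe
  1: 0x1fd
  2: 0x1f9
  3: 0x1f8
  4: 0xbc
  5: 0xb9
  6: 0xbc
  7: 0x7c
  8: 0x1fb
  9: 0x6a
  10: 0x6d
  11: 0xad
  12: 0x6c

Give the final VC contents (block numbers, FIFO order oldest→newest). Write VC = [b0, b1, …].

#0 0x1fe→b63/s7 MISS; vc=[]
#1 0x1fd→b63/s7 L1-HIT; vc=[]
#2 0x1f9→b63/s7 L1-HIT; vc=[]
#3 0x1f8→b63/s7 L1-HIT; vc=[]
#4 0xbc→b23/s7 MISS; vc=[63]
#5 0xb9→b23/s7 L1-HIT; vc=[63]
#6 0xbc→b23/s7 L1-HIT; vc=[63]
#7 0x7c→b15/s7 MISS; vc=[63,23]
#8 0x1fb→b63/s7 VC-HIT; vc=[15,23]
#9 0x6a→b13/s5 MISS; vc=[15,23]
#10 0x6d→b13/s5 L1-HIT; vc=[15,23]
#11 0xad→b21/s5 MISS; vc=[15,23,13]
#12 0x6c→b13/s5 VC-HIT; vc=[15,23,21]

VC = [15, 23, 21]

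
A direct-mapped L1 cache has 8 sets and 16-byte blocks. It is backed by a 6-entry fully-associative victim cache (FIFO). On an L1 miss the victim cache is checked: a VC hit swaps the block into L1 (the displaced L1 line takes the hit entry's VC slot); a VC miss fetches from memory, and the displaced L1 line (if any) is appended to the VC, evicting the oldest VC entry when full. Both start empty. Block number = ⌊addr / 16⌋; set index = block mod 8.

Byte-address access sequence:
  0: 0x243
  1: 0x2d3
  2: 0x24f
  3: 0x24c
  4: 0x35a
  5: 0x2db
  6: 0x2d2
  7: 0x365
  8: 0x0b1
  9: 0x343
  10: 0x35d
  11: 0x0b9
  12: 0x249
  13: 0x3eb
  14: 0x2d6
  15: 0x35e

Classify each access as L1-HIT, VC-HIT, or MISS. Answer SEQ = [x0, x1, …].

#0 0x243→b36/s4 MISS; vc=[]
#1 0x2d3→b45/s5 MISS; vc=[]
#2 0x24f→b36/s4 L1-HIT; vc=[]
#3 0x24c→b36/s4 L1-HIT; vc=[]
#4 0x35a→b53/s5 MISS; vc=[45]
#5 0x2db→b45/s5 VC-HIT; vc=[53]
#6 0x2d2→b45/s5 L1-HIT; vc=[53]
#7 0x365→b54/s6 MISS; vc=[53]
#8 0xb1→b11/s3 MISS; vc=[53]
#9 0x343→b52/s4 MISS; vc=[53,36]
#10 0x35d→b53/s5 VC-HIT; vc=[45,36]
#11 0xb9→b11/s3 L1-HIT; vc=[45,36]
#12 0x249→b36/s4 VC-HIT; vc=[45,52]
#13 0x3eb→b62/s6 MISS; vc=[45,52,54]
#14 0x2d6→b45/s5 VC-HIT; vc=[53,52,54]
#15 0x35e→b53/s5 VC-HIT; vc=[45,52,54]

SEQ = [MISS, MISS, L1-HIT, L1-HIT, MISS, VC-HIT, L1-HIT, MISS, MISS, MISS, VC-HIT, L1-HIT, VC-HIT, MISS, VC-HIT, VC-HIT]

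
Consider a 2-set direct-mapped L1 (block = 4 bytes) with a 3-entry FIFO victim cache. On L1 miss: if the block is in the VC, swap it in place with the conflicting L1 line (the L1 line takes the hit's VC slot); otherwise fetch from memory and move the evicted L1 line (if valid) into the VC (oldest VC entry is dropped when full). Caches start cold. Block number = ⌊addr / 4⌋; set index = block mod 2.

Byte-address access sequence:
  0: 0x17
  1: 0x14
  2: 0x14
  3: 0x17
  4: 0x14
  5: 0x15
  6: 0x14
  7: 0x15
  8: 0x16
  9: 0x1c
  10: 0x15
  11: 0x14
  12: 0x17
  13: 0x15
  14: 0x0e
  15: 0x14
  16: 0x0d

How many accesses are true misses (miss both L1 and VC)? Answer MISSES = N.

MISSES = 3

#0 0x17→b5/s1 MISS; vc=[]
#1 0x14→b5/s1 L1-HIT; vc=[]
#2 0x14→b5/s1 L1-HIT; vc=[]
#3 0x17→b5/s1 L1-HIT; vc=[]
#4 0x14→b5/s1 L1-HIT; vc=[]
#5 0x15→b5/s1 L1-HIT; vc=[]
#6 0x14→b5/s1 L1-HIT; vc=[]
#7 0x15→b5/s1 L1-HIT; vc=[]
#8 0x16→b5/s1 L1-HIT; vc=[]
#9 0x1c→b7/s1 MISS; vc=[5]
#10 0x15→b5/s1 VC-HIT; vc=[7]
#11 0x14→b5/s1 L1-HIT; vc=[7]
#12 0x17→b5/s1 L1-HIT; vc=[7]
#13 0x15→b5/s1 L1-HIT; vc=[7]
#14 0xe→b3/s1 MISS; vc=[7,5]
#15 0x14→b5/s1 VC-HIT; vc=[7,3]
#16 0xd→b3/s1 VC-HIT; vc=[7,5]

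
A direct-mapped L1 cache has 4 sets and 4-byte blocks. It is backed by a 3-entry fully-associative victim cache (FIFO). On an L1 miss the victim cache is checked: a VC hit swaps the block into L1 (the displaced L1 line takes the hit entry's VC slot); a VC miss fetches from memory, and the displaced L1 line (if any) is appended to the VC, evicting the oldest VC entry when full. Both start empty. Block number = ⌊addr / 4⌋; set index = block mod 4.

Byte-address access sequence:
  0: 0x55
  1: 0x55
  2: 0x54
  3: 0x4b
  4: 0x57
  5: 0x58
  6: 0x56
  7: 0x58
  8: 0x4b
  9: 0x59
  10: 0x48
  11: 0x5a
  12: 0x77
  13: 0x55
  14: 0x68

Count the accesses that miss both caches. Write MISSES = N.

  [0] addr=0x55 blk=21 s=1: MISS | VC []
  [1] addr=0x55 blk=21 s=1: L1-HIT | VC []
  [2] addr=0x54 blk=21 s=1: L1-HIT | VC []
  [3] addr=0x4b blk=18 s=2: MISS | VC []
  [4] addr=0x57 blk=21 s=1: L1-HIT | VC []
  [5] addr=0x58 blk=22 s=2: MISS | VC [18]
  [6] addr=0x56 blk=21 s=1: L1-HIT | VC [18]
  [7] addr=0x58 blk=22 s=2: L1-HIT | VC [18]
  [8] addr=0x4b blk=18 s=2: VC-HIT | VC [22]
  [9] addr=0x59 blk=22 s=2: VC-HIT | VC [18]
  [10] addr=0x48 blk=18 s=2: VC-HIT | VC [22]
  [11] addr=0x5a blk=22 s=2: VC-HIT | VC [18]
  [12] addr=0x77 blk=29 s=1: MISS | VC [18, 21]
  [13] addr=0x55 blk=21 s=1: VC-HIT | VC [18, 29]
  [14] addr=0x68 blk=26 s=2: MISS | VC [18, 29, 22]

MISSES = 5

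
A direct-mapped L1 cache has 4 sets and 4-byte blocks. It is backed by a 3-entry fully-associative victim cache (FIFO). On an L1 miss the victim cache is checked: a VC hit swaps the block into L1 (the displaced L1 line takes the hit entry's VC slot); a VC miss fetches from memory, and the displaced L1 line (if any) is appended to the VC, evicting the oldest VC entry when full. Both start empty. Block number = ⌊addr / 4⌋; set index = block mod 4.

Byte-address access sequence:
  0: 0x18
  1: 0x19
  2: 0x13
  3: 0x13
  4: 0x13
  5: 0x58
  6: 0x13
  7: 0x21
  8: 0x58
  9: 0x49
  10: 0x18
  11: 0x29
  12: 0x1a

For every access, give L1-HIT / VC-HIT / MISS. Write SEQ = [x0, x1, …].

  [0] addr=0x18 blk=6 s=2: MISS | VC []
  [1] addr=0x19 blk=6 s=2: L1-HIT | VC []
  [2] addr=0x13 blk=4 s=0: MISS | VC []
  [3] addr=0x13 blk=4 s=0: L1-HIT | VC []
  [4] addr=0x13 blk=4 s=0: L1-HIT | VC []
  [5] addr=0x58 blk=22 s=2: MISS | VC [6]
  [6] addr=0x13 blk=4 s=0: L1-HIT | VC [6]
  [7] addr=0x21 blk=8 s=0: MISS | VC [6, 4]
  [8] addr=0x58 blk=22 s=2: L1-HIT | VC [6, 4]
  [9] addr=0x49 blk=18 s=2: MISS | VC [6, 4, 22]
  [10] addr=0x18 blk=6 s=2: VC-HIT | VC [18, 4, 22]
  [11] addr=0x29 blk=10 s=2: MISS | VC [4, 22, 6]
  [12] addr=0x1a blk=6 s=2: VC-HIT | VC [4, 22, 10]

SEQ = [MISS, L1-HIT, MISS, L1-HIT, L1-HIT, MISS, L1-HIT, MISS, L1-HIT, MISS, VC-HIT, MISS, VC-HIT]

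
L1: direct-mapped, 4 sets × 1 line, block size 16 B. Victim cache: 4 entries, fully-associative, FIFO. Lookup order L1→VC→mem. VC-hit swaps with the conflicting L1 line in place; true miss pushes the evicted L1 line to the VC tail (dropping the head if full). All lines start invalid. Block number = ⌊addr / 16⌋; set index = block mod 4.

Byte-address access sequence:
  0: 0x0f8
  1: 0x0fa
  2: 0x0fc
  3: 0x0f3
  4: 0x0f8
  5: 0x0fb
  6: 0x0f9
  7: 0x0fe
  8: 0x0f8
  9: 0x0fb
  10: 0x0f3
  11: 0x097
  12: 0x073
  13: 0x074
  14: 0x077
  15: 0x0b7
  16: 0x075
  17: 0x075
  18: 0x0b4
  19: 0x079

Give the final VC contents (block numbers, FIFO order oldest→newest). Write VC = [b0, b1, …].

0: 0xf8 (blk 15, set 3) → MISS  vc=[]
1: 0xfa (blk 15, set 3) → L1-HIT  vc=[]
2: 0xfc (blk 15, set 3) → L1-HIT  vc=[]
3: 0xf3 (blk 15, set 3) → L1-HIT  vc=[]
4: 0xf8 (blk 15, set 3) → L1-HIT  vc=[]
5: 0xfb (blk 15, set 3) → L1-HIT  vc=[]
6: 0xf9 (blk 15, set 3) → L1-HIT  vc=[]
7: 0xfe (blk 15, set 3) → L1-HIT  vc=[]
8: 0xf8 (blk 15, set 3) → L1-HIT  vc=[]
9: 0xfb (blk 15, set 3) → L1-HIT  vc=[]
10: 0xf3 (blk 15, set 3) → L1-HIT  vc=[]
11: 0x97 (blk 9, set 1) → MISS  vc=[]
12: 0x73 (blk 7, set 3) → MISS  vc=[15]
13: 0x74 (blk 7, set 3) → L1-HIT  vc=[15]
14: 0x77 (blk 7, set 3) → L1-HIT  vc=[15]
15: 0xb7 (blk 11, set 3) → MISS  vc=[15, 7]
16: 0x75 (blk 7, set 3) → VC-HIT  vc=[15, 11]
17: 0x75 (blk 7, set 3) → L1-HIT  vc=[15, 11]
18: 0xb4 (blk 11, set 3) → VC-HIT  vc=[15, 7]
19: 0x79 (blk 7, set 3) → VC-HIT  vc=[15, 11]

VC = [15, 11]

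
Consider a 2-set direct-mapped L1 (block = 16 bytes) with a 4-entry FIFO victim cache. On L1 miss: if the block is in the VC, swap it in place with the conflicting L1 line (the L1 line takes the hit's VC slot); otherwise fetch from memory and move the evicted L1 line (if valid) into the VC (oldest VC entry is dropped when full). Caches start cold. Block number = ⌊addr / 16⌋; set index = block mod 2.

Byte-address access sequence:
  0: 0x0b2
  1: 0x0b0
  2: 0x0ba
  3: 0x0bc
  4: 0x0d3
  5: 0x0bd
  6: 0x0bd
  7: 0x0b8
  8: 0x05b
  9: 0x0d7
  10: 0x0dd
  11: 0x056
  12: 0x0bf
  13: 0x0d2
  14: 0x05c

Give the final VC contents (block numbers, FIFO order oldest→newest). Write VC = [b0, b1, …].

VC = [11, 13]

#0 0xb2→b11/s1 MISS; vc=[]
#1 0xb0→b11/s1 L1-HIT; vc=[]
#2 0xba→b11/s1 L1-HIT; vc=[]
#3 0xbc→b11/s1 L1-HIT; vc=[]
#4 0xd3→b13/s1 MISS; vc=[11]
#5 0xbd→b11/s1 VC-HIT; vc=[13]
#6 0xbd→b11/s1 L1-HIT; vc=[13]
#7 0xb8→b11/s1 L1-HIT; vc=[13]
#8 0x5b→b5/s1 MISS; vc=[13,11]
#9 0xd7→b13/s1 VC-HIT; vc=[5,11]
#10 0xdd→b13/s1 L1-HIT; vc=[5,11]
#11 0x56→b5/s1 VC-HIT; vc=[13,11]
#12 0xbf→b11/s1 VC-HIT; vc=[13,5]
#13 0xd2→b13/s1 VC-HIT; vc=[11,5]
#14 0x5c→b5/s1 VC-HIT; vc=[11,13]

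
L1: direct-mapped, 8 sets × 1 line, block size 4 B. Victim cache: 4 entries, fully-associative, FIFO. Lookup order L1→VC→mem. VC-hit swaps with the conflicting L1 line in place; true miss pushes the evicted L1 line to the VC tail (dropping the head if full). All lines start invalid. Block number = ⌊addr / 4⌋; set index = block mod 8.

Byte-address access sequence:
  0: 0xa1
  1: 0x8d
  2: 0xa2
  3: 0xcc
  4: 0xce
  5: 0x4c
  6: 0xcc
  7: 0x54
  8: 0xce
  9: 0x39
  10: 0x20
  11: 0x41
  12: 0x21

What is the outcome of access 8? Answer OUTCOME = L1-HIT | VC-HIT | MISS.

#0 0xa1→b40/s0 MISS; vc=[]
#1 0x8d→b35/s3 MISS; vc=[]
#2 0xa2→b40/s0 L1-HIT; vc=[]
#3 0xcc→b51/s3 MISS; vc=[35]
#4 0xce→b51/s3 L1-HIT; vc=[35]
#5 0x4c→b19/s3 MISS; vc=[35,51]
#6 0xcc→b51/s3 VC-HIT; vc=[35,19]
#7 0x54→b21/s5 MISS; vc=[35,19]
#8 0xce→b51/s3 L1-HIT; vc=[35,19]
#9 0x39→b14/s6 MISS; vc=[35,19]
#10 0x20→b8/s0 MISS; vc=[35,19,40]
#11 0x41→b16/s0 MISS; vc=[35,19,40,8]
#12 0x21→b8/s0 VC-HIT; vc=[35,19,40,16]

OUTCOME = L1-HIT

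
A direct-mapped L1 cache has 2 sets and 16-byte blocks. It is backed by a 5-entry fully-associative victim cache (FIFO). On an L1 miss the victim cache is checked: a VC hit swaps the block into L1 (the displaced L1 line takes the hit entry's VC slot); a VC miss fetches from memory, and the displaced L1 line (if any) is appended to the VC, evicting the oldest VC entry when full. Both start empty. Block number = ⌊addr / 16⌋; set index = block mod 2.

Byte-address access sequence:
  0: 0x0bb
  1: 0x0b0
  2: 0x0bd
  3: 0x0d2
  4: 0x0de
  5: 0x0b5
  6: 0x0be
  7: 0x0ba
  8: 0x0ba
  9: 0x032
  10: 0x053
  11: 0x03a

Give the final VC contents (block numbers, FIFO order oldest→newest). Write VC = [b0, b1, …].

#0 0xbb→b11/s1 MISS; vc=[]
#1 0xb0→b11/s1 L1-HIT; vc=[]
#2 0xbd→b11/s1 L1-HIT; vc=[]
#3 0xd2→b13/s1 MISS; vc=[11]
#4 0xde→b13/s1 L1-HIT; vc=[11]
#5 0xb5→b11/s1 VC-HIT; vc=[13]
#6 0xbe→b11/s1 L1-HIT; vc=[13]
#7 0xba→b11/s1 L1-HIT; vc=[13]
#8 0xba→b11/s1 L1-HIT; vc=[13]
#9 0x32→b3/s1 MISS; vc=[13,11]
#10 0x53→b5/s1 MISS; vc=[13,11,3]
#11 0x3a→b3/s1 VC-HIT; vc=[13,11,5]

VC = [13, 11, 5]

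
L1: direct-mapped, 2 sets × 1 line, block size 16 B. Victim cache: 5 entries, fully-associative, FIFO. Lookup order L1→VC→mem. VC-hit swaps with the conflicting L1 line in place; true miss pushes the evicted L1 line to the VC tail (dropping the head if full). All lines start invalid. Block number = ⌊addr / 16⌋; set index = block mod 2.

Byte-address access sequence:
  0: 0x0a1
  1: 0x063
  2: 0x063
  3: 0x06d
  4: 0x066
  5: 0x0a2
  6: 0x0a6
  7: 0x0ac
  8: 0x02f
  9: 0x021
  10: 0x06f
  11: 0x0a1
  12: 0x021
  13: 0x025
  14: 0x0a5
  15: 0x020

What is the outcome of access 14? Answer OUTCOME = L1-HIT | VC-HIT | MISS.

  [0] addr=0xa1 blk=10 s=0: MISS | VC []
  [1] addr=0x63 blk=6 s=0: MISS | VC [10]
  [2] addr=0x63 blk=6 s=0: L1-HIT | VC [10]
  [3] addr=0x6d blk=6 s=0: L1-HIT | VC [10]
  [4] addr=0x66 blk=6 s=0: L1-HIT | VC [10]
  [5] addr=0xa2 blk=10 s=0: VC-HIT | VC [6]
  [6] addr=0xa6 blk=10 s=0: L1-HIT | VC [6]
  [7] addr=0xac blk=10 s=0: L1-HIT | VC [6]
  [8] addr=0x2f blk=2 s=0: MISS | VC [6, 10]
  [9] addr=0x21 blk=2 s=0: L1-HIT | VC [6, 10]
  [10] addr=0x6f blk=6 s=0: VC-HIT | VC [2, 10]
  [11] addr=0xa1 blk=10 s=0: VC-HIT | VC [2, 6]
  [12] addr=0x21 blk=2 s=0: VC-HIT | VC [10, 6]
  [13] addr=0x25 blk=2 s=0: L1-HIT | VC [10, 6]
  [14] addr=0xa5 blk=10 s=0: VC-HIT | VC [2, 6]
  [15] addr=0x20 blk=2 s=0: VC-HIT | VC [10, 6]

OUTCOME = VC-HIT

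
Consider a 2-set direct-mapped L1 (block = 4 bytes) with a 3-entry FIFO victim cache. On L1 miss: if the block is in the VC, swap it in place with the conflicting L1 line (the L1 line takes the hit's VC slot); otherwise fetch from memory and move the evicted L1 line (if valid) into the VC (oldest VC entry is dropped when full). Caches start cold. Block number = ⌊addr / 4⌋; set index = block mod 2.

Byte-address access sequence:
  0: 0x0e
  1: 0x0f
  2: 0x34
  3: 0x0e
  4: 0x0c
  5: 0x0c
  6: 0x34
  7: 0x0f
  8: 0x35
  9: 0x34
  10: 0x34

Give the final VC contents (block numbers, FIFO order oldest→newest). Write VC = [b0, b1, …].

#0 0xe→b3/s1 MISS; vc=[]
#1 0xf→b3/s1 L1-HIT; vc=[]
#2 0x34→b13/s1 MISS; vc=[3]
#3 0xe→b3/s1 VC-HIT; vc=[13]
#4 0xc→b3/s1 L1-HIT; vc=[13]
#5 0xc→b3/s1 L1-HIT; vc=[13]
#6 0x34→b13/s1 VC-HIT; vc=[3]
#7 0xf→b3/s1 VC-HIT; vc=[13]
#8 0x35→b13/s1 VC-HIT; vc=[3]
#9 0x34→b13/s1 L1-HIT; vc=[3]
#10 0x34→b13/s1 L1-HIT; vc=[3]

VC = [3]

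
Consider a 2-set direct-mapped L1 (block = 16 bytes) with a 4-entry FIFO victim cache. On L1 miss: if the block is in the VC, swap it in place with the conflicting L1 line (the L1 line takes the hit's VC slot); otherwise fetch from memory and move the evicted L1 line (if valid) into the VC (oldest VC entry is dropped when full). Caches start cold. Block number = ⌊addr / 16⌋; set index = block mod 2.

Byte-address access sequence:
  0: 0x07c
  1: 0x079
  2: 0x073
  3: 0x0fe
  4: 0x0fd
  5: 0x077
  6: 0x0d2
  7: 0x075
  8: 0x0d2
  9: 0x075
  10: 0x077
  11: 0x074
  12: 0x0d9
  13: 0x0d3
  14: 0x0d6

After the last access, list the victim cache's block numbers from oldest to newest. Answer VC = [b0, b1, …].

#0 0x7c→b7/s1 MISS; vc=[]
#1 0x79→b7/s1 L1-HIT; vc=[]
#2 0x73→b7/s1 L1-HIT; vc=[]
#3 0xfe→b15/s1 MISS; vc=[7]
#4 0xfd→b15/s1 L1-HIT; vc=[7]
#5 0x77→b7/s1 VC-HIT; vc=[15]
#6 0xd2→b13/s1 MISS; vc=[15,7]
#7 0x75→b7/s1 VC-HIT; vc=[15,13]
#8 0xd2→b13/s1 VC-HIT; vc=[15,7]
#9 0x75→b7/s1 VC-HIT; vc=[15,13]
#10 0x77→b7/s1 L1-HIT; vc=[15,13]
#11 0x74→b7/s1 L1-HIT; vc=[15,13]
#12 0xd9→b13/s1 VC-HIT; vc=[15,7]
#13 0xd3→b13/s1 L1-HIT; vc=[15,7]
#14 0xd6→b13/s1 L1-HIT; vc=[15,7]

VC = [15, 7]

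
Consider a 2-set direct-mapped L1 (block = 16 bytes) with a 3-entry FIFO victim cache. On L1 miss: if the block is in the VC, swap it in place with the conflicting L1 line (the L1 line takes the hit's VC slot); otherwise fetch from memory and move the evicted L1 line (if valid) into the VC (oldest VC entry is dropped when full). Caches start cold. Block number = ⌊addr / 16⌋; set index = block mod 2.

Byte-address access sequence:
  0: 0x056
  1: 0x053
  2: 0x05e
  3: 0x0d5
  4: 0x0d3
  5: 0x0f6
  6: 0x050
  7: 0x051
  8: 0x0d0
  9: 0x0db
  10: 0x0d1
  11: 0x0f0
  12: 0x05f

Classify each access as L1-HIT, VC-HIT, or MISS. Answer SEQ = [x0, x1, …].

SEQ = [MISS, L1-HIT, L1-HIT, MISS, L1-HIT, MISS, VC-HIT, L1-HIT, VC-HIT, L1-HIT, L1-HIT, VC-HIT, VC-HIT]

  [0] addr=0x56 blk=5 s=1: MISS | VC []
  [1] addr=0x53 blk=5 s=1: L1-HIT | VC []
  [2] addr=0x5e blk=5 s=1: L1-HIT | VC []
  [3] addr=0xd5 blk=13 s=1: MISS | VC [5]
  [4] addr=0xd3 blk=13 s=1: L1-HIT | VC [5]
  [5] addr=0xf6 blk=15 s=1: MISS | VC [5, 13]
  [6] addr=0x50 blk=5 s=1: VC-HIT | VC [15, 13]
  [7] addr=0x51 blk=5 s=1: L1-HIT | VC [15, 13]
  [8] addr=0xd0 blk=13 s=1: VC-HIT | VC [15, 5]
  [9] addr=0xdb blk=13 s=1: L1-HIT | VC [15, 5]
  [10] addr=0xd1 blk=13 s=1: L1-HIT | VC [15, 5]
  [11] addr=0xf0 blk=15 s=1: VC-HIT | VC [13, 5]
  [12] addr=0x5f blk=5 s=1: VC-HIT | VC [13, 15]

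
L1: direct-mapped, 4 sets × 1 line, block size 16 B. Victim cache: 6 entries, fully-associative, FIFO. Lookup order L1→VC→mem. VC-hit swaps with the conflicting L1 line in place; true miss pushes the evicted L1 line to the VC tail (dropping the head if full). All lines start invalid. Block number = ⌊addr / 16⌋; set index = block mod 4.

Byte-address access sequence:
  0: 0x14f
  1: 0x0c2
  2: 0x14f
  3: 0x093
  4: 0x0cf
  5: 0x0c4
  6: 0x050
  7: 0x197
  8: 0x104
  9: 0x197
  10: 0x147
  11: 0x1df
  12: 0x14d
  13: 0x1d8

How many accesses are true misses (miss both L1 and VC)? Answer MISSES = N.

MISSES = 7

#0 0x14f→b20/s0 MISS; vc=[]
#1 0xc2→b12/s0 MISS; vc=[20]
#2 0x14f→b20/s0 VC-HIT; vc=[12]
#3 0x93→b9/s1 MISS; vc=[12]
#4 0xcf→b12/s0 VC-HIT; vc=[20]
#5 0xc4→b12/s0 L1-HIT; vc=[20]
#6 0x50→b5/s1 MISS; vc=[20,9]
#7 0x197→b25/s1 MISS; vc=[20,9,5]
#8 0x104→b16/s0 MISS; vc=[20,9,5,12]
#9 0x197→b25/s1 L1-HIT; vc=[20,9,5,12]
#10 0x147→b20/s0 VC-HIT; vc=[16,9,5,12]
#11 0x1df→b29/s1 MISS; vc=[16,9,5,12,25]
#12 0x14d→b20/s0 L1-HIT; vc=[16,9,5,12,25]
#13 0x1d8→b29/s1 L1-HIT; vc=[16,9,5,12,25]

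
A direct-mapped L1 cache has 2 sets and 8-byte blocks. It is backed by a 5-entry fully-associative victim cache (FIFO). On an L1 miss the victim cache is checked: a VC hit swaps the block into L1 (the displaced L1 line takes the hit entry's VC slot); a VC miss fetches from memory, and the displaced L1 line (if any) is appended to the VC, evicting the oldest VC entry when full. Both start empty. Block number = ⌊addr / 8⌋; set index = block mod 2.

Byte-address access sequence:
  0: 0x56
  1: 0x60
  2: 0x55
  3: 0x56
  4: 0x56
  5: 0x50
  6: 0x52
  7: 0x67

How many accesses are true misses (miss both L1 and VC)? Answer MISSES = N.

MISSES = 2

0: 0x56 (blk 10, set 0) → MISS  vc=[]
1: 0x60 (blk 12, set 0) → MISS  vc=[10]
2: 0x55 (blk 10, set 0) → VC-HIT  vc=[12]
3: 0x56 (blk 10, set 0) → L1-HIT  vc=[12]
4: 0x56 (blk 10, set 0) → L1-HIT  vc=[12]
5: 0x50 (blk 10, set 0) → L1-HIT  vc=[12]
6: 0x52 (blk 10, set 0) → L1-HIT  vc=[12]
7: 0x67 (blk 12, set 0) → VC-HIT  vc=[10]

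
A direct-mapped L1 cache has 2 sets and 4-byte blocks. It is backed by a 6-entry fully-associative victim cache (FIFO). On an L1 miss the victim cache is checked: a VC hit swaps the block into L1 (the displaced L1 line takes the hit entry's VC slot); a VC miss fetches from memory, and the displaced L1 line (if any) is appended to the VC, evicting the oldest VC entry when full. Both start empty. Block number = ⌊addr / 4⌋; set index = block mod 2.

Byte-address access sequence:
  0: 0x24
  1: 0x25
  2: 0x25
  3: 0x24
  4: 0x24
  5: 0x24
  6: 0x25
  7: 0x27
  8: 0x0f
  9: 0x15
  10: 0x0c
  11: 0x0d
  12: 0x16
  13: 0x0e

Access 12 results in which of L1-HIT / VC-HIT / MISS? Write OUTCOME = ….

  [0] addr=0x24 blk=9 s=1: MISS | VC []
  [1] addr=0x25 blk=9 s=1: L1-HIT | VC []
  [2] addr=0x25 blk=9 s=1: L1-HIT | VC []
  [3] addr=0x24 blk=9 s=1: L1-HIT | VC []
  [4] addr=0x24 blk=9 s=1: L1-HIT | VC []
  [5] addr=0x24 blk=9 s=1: L1-HIT | VC []
  [6] addr=0x25 blk=9 s=1: L1-HIT | VC []
  [7] addr=0x27 blk=9 s=1: L1-HIT | VC []
  [8] addr=0xf blk=3 s=1: MISS | VC [9]
  [9] addr=0x15 blk=5 s=1: MISS | VC [9, 3]
  [10] addr=0xc blk=3 s=1: VC-HIT | VC [9, 5]
  [11] addr=0xd blk=3 s=1: L1-HIT | VC [9, 5]
  [12] addr=0x16 blk=5 s=1: VC-HIT | VC [9, 3]
  [13] addr=0xe blk=3 s=1: VC-HIT | VC [9, 5]

OUTCOME = VC-HIT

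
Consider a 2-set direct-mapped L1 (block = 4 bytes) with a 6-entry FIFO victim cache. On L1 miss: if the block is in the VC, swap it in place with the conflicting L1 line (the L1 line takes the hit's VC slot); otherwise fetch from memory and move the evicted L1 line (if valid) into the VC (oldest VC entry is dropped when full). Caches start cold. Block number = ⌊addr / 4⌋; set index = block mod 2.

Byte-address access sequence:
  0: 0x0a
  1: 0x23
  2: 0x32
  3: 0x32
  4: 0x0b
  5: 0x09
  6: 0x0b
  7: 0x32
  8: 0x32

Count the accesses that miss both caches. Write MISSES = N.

0: 0xa (blk 2, set 0) → MISS  vc=[]
1: 0x23 (blk 8, set 0) → MISS  vc=[2]
2: 0x32 (blk 12, set 0) → MISS  vc=[2, 8]
3: 0x32 (blk 12, set 0) → L1-HIT  vc=[2, 8]
4: 0xb (blk 2, set 0) → VC-HIT  vc=[12, 8]
5: 0x9 (blk 2, set 0) → L1-HIT  vc=[12, 8]
6: 0xb (blk 2, set 0) → L1-HIT  vc=[12, 8]
7: 0x32 (blk 12, set 0) → VC-HIT  vc=[2, 8]
8: 0x32 (blk 12, set 0) → L1-HIT  vc=[2, 8]

MISSES = 3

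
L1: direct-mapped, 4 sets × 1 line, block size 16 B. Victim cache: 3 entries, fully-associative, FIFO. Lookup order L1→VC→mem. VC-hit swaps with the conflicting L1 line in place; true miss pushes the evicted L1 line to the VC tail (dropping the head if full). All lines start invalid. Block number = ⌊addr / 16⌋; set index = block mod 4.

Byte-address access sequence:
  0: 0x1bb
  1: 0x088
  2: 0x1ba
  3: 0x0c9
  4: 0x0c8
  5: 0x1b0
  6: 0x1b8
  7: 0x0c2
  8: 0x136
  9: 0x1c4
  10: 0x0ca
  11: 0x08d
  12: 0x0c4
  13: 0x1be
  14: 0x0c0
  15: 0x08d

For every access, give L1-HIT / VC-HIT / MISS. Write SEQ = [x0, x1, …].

#0 0x1bb→b27/s3 MISS; vc=[]
#1 0x88→b8/s0 MISS; vc=[]
#2 0x1ba→b27/s3 L1-HIT; vc=[]
#3 0xc9→b12/s0 MISS; vc=[8]
#4 0xc8→b12/s0 L1-HIT; vc=[8]
#5 0x1b0→b27/s3 L1-HIT; vc=[8]
#6 0x1b8→b27/s3 L1-HIT; vc=[8]
#7 0xc2→b12/s0 L1-HIT; vc=[8]
#8 0x136→b19/s3 MISS; vc=[8,27]
#9 0x1c4→b28/s0 MISS; vc=[8,27,12]
#10 0xca→b12/s0 VC-HIT; vc=[8,27,28]
#11 0x8d→b8/s0 VC-HIT; vc=[12,27,28]
#12 0xc4→b12/s0 VC-HIT; vc=[8,27,28]
#13 0x1be→b27/s3 VC-HIT; vc=[8,19,28]
#14 0xc0→b12/s0 L1-HIT; vc=[8,19,28]
#15 0x8d→b8/s0 VC-HIT; vc=[12,19,28]

SEQ = [MISS, MISS, L1-HIT, MISS, L1-HIT, L1-HIT, L1-HIT, L1-HIT, MISS, MISS, VC-HIT, VC-HIT, VC-HIT, VC-HIT, L1-HIT, VC-HIT]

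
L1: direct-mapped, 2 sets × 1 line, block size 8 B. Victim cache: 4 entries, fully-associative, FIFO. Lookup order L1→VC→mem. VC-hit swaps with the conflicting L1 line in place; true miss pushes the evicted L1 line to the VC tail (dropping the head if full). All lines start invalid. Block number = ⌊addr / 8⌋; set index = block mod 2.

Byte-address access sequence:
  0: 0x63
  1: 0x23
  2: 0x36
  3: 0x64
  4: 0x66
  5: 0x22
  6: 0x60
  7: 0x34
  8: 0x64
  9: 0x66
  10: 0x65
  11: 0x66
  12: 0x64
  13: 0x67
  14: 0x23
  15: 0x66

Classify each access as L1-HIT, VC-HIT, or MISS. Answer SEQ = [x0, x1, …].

#0 0x63→b12/s0 MISS; vc=[]
#1 0x23→b4/s0 MISS; vc=[12]
#2 0x36→b6/s0 MISS; vc=[12,4]
#3 0x64→b12/s0 VC-HIT; vc=[6,4]
#4 0x66→b12/s0 L1-HIT; vc=[6,4]
#5 0x22→b4/s0 VC-HIT; vc=[6,12]
#6 0x60→b12/s0 VC-HIT; vc=[6,4]
#7 0x34→b6/s0 VC-HIT; vc=[12,4]
#8 0x64→b12/s0 VC-HIT; vc=[6,4]
#9 0x66→b12/s0 L1-HIT; vc=[6,4]
#10 0x65→b12/s0 L1-HIT; vc=[6,4]
#11 0x66→b12/s0 L1-HIT; vc=[6,4]
#12 0x64→b12/s0 L1-HIT; vc=[6,4]
#13 0x67→b12/s0 L1-HIT; vc=[6,4]
#14 0x23→b4/s0 VC-HIT; vc=[6,12]
#15 0x66→b12/s0 VC-HIT; vc=[6,4]

SEQ = [MISS, MISS, MISS, VC-HIT, L1-HIT, VC-HIT, VC-HIT, VC-HIT, VC-HIT, L1-HIT, L1-HIT, L1-HIT, L1-HIT, L1-HIT, VC-HIT, VC-HIT]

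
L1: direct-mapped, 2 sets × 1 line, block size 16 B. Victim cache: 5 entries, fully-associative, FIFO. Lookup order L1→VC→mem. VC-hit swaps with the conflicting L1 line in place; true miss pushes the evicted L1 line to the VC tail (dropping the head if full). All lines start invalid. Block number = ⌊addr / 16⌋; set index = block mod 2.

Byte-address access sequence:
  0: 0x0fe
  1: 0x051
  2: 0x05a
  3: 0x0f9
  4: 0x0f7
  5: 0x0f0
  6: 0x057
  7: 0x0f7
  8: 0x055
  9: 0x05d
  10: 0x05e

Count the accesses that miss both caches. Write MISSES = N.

MISSES = 2

  [0] addr=0xfe blk=15 s=1: MISS | VC []
  [1] addr=0x51 blk=5 s=1: MISS | VC [15]
  [2] addr=0x5a blk=5 s=1: L1-HIT | VC [15]
  [3] addr=0xf9 blk=15 s=1: VC-HIT | VC [5]
  [4] addr=0xf7 blk=15 s=1: L1-HIT | VC [5]
  [5] addr=0xf0 blk=15 s=1: L1-HIT | VC [5]
  [6] addr=0x57 blk=5 s=1: VC-HIT | VC [15]
  [7] addr=0xf7 blk=15 s=1: VC-HIT | VC [5]
  [8] addr=0x55 blk=5 s=1: VC-HIT | VC [15]
  [9] addr=0x5d blk=5 s=1: L1-HIT | VC [15]
  [10] addr=0x5e blk=5 s=1: L1-HIT | VC [15]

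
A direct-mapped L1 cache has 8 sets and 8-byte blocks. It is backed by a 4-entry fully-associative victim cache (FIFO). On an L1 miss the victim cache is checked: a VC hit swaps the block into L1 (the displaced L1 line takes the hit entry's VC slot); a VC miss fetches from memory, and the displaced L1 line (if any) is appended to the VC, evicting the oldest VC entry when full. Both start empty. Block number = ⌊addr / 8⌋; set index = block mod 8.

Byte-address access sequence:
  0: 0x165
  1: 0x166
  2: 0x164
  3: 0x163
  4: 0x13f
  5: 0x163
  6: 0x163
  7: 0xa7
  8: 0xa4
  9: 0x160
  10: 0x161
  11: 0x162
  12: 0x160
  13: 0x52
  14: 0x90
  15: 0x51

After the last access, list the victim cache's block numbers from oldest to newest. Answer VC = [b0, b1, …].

0: 0x165 (blk 44, set 4) → MISS  vc=[]
1: 0x166 (blk 44, set 4) → L1-HIT  vc=[]
2: 0x164 (blk 44, set 4) → L1-HIT  vc=[]
3: 0x163 (blk 44, set 4) → L1-HIT  vc=[]
4: 0x13f (blk 39, set 7) → MISS  vc=[]
5: 0x163 (blk 44, set 4) → L1-HIT  vc=[]
6: 0x163 (blk 44, set 4) → L1-HIT  vc=[]
7: 0xa7 (blk 20, set 4) → MISS  vc=[44]
8: 0xa4 (blk 20, set 4) → L1-HIT  vc=[44]
9: 0x160 (blk 44, set 4) → VC-HIT  vc=[20]
10: 0x161 (blk 44, set 4) → L1-HIT  vc=[20]
11: 0x162 (blk 44, set 4) → L1-HIT  vc=[20]
12: 0x160 (blk 44, set 4) → L1-HIT  vc=[20]
13: 0x52 (blk 10, set 2) → MISS  vc=[20]
14: 0x90 (blk 18, set 2) → MISS  vc=[20, 10]
15: 0x51 (blk 10, set 2) → VC-HIT  vc=[20, 18]

VC = [20, 18]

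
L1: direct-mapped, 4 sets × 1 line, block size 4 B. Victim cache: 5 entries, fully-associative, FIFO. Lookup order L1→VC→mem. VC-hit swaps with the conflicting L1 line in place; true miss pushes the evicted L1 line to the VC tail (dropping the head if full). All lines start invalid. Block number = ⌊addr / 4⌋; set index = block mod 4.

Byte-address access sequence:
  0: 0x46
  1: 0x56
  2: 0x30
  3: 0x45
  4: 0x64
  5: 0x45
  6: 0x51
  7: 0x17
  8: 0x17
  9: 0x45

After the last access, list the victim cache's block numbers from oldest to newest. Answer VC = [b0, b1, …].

VC = [21, 25, 12, 5]

  [0] addr=0x46 blk=17 s=1: MISS | VC []
  [1] addr=0x56 blk=21 s=1: MISS | VC [17]
  [2] addr=0x30 blk=12 s=0: MISS | VC [17]
  [3] addr=0x45 blk=17 s=1: VC-HIT | VC [21]
  [4] addr=0x64 blk=25 s=1: MISS | VC [21, 17]
  [5] addr=0x45 blk=17 s=1: VC-HIT | VC [21, 25]
  [6] addr=0x51 blk=20 s=0: MISS | VC [21, 25, 12]
  [7] addr=0x17 blk=5 s=1: MISS | VC [21, 25, 12, 17]
  [8] addr=0x17 blk=5 s=1: L1-HIT | VC [21, 25, 12, 17]
  [9] addr=0x45 blk=17 s=1: VC-HIT | VC [21, 25, 12, 5]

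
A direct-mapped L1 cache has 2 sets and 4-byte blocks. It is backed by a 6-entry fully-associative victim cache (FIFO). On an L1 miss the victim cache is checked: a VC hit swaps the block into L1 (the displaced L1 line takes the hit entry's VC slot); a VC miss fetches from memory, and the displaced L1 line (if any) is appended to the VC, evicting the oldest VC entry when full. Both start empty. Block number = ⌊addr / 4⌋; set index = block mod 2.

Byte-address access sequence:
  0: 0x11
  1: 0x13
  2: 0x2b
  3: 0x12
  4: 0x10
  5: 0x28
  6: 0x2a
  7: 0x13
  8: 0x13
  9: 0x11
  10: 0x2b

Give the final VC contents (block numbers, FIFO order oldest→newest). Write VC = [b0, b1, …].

  [0] addr=0x11 blk=4 s=0: MISS | VC []
  [1] addr=0x13 blk=4 s=0: L1-HIT | VC []
  [2] addr=0x2b blk=10 s=0: MISS | VC [4]
  [3] addr=0x12 blk=4 s=0: VC-HIT | VC [10]
  [4] addr=0x10 blk=4 s=0: L1-HIT | VC [10]
  [5] addr=0x28 blk=10 s=0: VC-HIT | VC [4]
  [6] addr=0x2a blk=10 s=0: L1-HIT | VC [4]
  [7] addr=0x13 blk=4 s=0: VC-HIT | VC [10]
  [8] addr=0x13 blk=4 s=0: L1-HIT | VC [10]
  [9] addr=0x11 blk=4 s=0: L1-HIT | VC [10]
  [10] addr=0x2b blk=10 s=0: VC-HIT | VC [4]

VC = [4]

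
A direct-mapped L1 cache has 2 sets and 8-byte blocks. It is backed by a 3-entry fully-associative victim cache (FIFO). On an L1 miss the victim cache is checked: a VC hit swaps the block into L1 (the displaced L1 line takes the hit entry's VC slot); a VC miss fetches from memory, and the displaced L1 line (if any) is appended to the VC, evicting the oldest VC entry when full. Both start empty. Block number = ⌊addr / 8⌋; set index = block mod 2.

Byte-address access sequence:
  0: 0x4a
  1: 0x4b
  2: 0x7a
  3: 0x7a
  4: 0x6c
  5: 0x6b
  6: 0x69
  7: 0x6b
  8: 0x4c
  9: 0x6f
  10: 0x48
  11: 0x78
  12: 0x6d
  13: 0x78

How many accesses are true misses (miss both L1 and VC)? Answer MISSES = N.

  [0] addr=0x4a blk=9 s=1: MISS | VC []
  [1] addr=0x4b blk=9 s=1: L1-HIT | VC []
  [2] addr=0x7a blk=15 s=1: MISS | VC [9]
  [3] addr=0x7a blk=15 s=1: L1-HIT | VC [9]
  [4] addr=0x6c blk=13 s=1: MISS | VC [9, 15]
  [5] addr=0x6b blk=13 s=1: L1-HIT | VC [9, 15]
  [6] addr=0x69 blk=13 s=1: L1-HIT | VC [9, 15]
  [7] addr=0x6b blk=13 s=1: L1-HIT | VC [9, 15]
  [8] addr=0x4c blk=9 s=1: VC-HIT | VC [13, 15]
  [9] addr=0x6f blk=13 s=1: VC-HIT | VC [9, 15]
  [10] addr=0x48 blk=9 s=1: VC-HIT | VC [13, 15]
  [11] addr=0x78 blk=15 s=1: VC-HIT | VC [13, 9]
  [12] addr=0x6d blk=13 s=1: VC-HIT | VC [15, 9]
  [13] addr=0x78 blk=15 s=1: VC-HIT | VC [13, 9]

MISSES = 3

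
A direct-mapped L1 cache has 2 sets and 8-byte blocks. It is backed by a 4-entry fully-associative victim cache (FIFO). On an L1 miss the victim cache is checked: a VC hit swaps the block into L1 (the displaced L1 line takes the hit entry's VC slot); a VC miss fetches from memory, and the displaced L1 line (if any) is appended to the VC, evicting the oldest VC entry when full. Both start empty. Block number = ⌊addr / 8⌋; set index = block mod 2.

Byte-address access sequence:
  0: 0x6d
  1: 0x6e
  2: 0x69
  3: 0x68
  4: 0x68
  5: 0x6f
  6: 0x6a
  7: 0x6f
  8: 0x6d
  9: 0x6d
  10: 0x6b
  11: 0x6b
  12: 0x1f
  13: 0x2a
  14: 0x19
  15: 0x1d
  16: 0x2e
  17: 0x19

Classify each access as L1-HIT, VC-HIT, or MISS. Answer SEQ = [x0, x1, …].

  [0] addr=0x6d blk=13 s=1: MISS | VC []
  [1] addr=0x6e blk=13 s=1: L1-HIT | VC []
  [2] addr=0x69 blk=13 s=1: L1-HIT | VC []
  [3] addr=0x68 blk=13 s=1: L1-HIT | VC []
  [4] addr=0x68 blk=13 s=1: L1-HIT | VC []
  [5] addr=0x6f blk=13 s=1: L1-HIT | VC []
  [6] addr=0x6a blk=13 s=1: L1-HIT | VC []
  [7] addr=0x6f blk=13 s=1: L1-HIT | VC []
  [8] addr=0x6d blk=13 s=1: L1-HIT | VC []
  [9] addr=0x6d blk=13 s=1: L1-HIT | VC []
  [10] addr=0x6b blk=13 s=1: L1-HIT | VC []
  [11] addr=0x6b blk=13 s=1: L1-HIT | VC []
  [12] addr=0x1f blk=3 s=1: MISS | VC [13]
  [13] addr=0x2a blk=5 s=1: MISS | VC [13, 3]
  [14] addr=0x19 blk=3 s=1: VC-HIT | VC [13, 5]
  [15] addr=0x1d blk=3 s=1: L1-HIT | VC [13, 5]
  [16] addr=0x2e blk=5 s=1: VC-HIT | VC [13, 3]
  [17] addr=0x19 blk=3 s=1: VC-HIT | VC [13, 5]

SEQ = [MISS, L1-HIT, L1-HIT, L1-HIT, L1-HIT, L1-HIT, L1-HIT, L1-HIT, L1-HIT, L1-HIT, L1-HIT, L1-HIT, MISS, MISS, VC-HIT, L1-HIT, VC-HIT, VC-HIT]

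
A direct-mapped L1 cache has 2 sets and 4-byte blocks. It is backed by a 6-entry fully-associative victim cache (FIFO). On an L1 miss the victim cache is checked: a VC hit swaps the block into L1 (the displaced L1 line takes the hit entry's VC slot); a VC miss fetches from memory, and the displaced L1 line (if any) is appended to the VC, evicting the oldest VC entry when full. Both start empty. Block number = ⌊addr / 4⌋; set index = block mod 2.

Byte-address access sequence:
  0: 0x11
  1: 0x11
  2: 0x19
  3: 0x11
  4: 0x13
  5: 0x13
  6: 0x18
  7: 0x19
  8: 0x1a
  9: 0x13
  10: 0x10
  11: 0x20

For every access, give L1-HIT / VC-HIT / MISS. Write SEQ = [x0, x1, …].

#0 0x11→b4/s0 MISS; vc=[]
#1 0x11→b4/s0 L1-HIT; vc=[]
#2 0x19→b6/s0 MISS; vc=[4]
#3 0x11→b4/s0 VC-HIT; vc=[6]
#4 0x13→b4/s0 L1-HIT; vc=[6]
#5 0x13→b4/s0 L1-HIT; vc=[6]
#6 0x18→b6/s0 VC-HIT; vc=[4]
#7 0x19→b6/s0 L1-HIT; vc=[4]
#8 0x1a→b6/s0 L1-HIT; vc=[4]
#9 0x13→b4/s0 VC-HIT; vc=[6]
#10 0x10→b4/s0 L1-HIT; vc=[6]
#11 0x20→b8/s0 MISS; vc=[6,4]

SEQ = [MISS, L1-HIT, MISS, VC-HIT, L1-HIT, L1-HIT, VC-HIT, L1-HIT, L1-HIT, VC-HIT, L1-HIT, MISS]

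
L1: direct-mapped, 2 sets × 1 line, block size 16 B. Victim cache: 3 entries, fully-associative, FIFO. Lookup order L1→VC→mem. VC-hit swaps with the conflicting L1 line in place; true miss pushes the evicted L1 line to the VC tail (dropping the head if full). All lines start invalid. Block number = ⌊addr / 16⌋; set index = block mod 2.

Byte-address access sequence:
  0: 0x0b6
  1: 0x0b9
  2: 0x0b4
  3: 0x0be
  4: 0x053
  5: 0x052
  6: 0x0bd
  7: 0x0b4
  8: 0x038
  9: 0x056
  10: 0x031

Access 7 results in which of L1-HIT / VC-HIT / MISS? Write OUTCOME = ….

0: 0xb6 (blk 11, set 1) → MISS  vc=[]
1: 0xb9 (blk 11, set 1) → L1-HIT  vc=[]
2: 0xb4 (blk 11, set 1) → L1-HIT  vc=[]
3: 0xbe (blk 11, set 1) → L1-HIT  vc=[]
4: 0x53 (blk 5, set 1) → MISS  vc=[11]
5: 0x52 (blk 5, set 1) → L1-HIT  vc=[11]
6: 0xbd (blk 11, set 1) → VC-HIT  vc=[5]
7: 0xb4 (blk 11, set 1) → L1-HIT  vc=[5]
8: 0x38 (blk 3, set 1) → MISS  vc=[5, 11]
9: 0x56 (blk 5, set 1) → VC-HIT  vc=[3, 11]
10: 0x31 (blk 3, set 1) → VC-HIT  vc=[5, 11]

OUTCOME = L1-HIT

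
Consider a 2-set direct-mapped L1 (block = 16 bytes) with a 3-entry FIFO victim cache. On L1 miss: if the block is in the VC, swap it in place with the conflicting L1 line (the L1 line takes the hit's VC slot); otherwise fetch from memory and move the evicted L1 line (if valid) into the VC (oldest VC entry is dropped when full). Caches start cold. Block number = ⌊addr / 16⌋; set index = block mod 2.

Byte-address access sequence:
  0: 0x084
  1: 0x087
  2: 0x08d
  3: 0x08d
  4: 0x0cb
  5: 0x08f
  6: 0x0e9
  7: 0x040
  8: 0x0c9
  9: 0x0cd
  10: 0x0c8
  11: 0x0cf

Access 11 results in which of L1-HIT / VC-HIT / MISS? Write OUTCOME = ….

  [0] addr=0x84 blk=8 s=0: MISS | VC []
  [1] addr=0x87 blk=8 s=0: L1-HIT | VC []
  [2] addr=0x8d blk=8 s=0: L1-HIT | VC []
  [3] addr=0x8d blk=8 s=0: L1-HIT | VC []
  [4] addr=0xcb blk=12 s=0: MISS | VC [8]
  [5] addr=0x8f blk=8 s=0: VC-HIT | VC [12]
  [6] addr=0xe9 blk=14 s=0: MISS | VC [12, 8]
  [7] addr=0x40 blk=4 s=0: MISS | VC [12, 8, 14]
  [8] addr=0xc9 blk=12 s=0: VC-HIT | VC [4, 8, 14]
  [9] addr=0xcd blk=12 s=0: L1-HIT | VC [4, 8, 14]
  [10] addr=0xc8 blk=12 s=0: L1-HIT | VC [4, 8, 14]
  [11] addr=0xcf blk=12 s=0: L1-HIT | VC [4, 8, 14]

OUTCOME = L1-HIT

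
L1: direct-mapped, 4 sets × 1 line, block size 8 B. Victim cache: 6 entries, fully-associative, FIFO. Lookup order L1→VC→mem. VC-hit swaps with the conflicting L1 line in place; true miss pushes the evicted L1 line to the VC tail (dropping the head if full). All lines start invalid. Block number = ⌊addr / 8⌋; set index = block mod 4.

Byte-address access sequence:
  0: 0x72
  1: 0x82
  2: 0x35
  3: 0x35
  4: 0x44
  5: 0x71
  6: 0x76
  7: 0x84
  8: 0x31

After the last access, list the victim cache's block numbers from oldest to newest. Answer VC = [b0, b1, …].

#0 0x72→b14/s2 MISS; vc=[]
#1 0x82→b16/s0 MISS; vc=[]
#2 0x35→b6/s2 MISS; vc=[14]
#3 0x35→b6/s2 L1-HIT; vc=[14]
#4 0x44→b8/s0 MISS; vc=[14,16]
#5 0x71→b14/s2 VC-HIT; vc=[6,16]
#6 0x76→b14/s2 L1-HIT; vc=[6,16]
#7 0x84→b16/s0 VC-HIT; vc=[6,8]
#8 0x31→b6/s2 VC-HIT; vc=[14,8]

VC = [14, 8]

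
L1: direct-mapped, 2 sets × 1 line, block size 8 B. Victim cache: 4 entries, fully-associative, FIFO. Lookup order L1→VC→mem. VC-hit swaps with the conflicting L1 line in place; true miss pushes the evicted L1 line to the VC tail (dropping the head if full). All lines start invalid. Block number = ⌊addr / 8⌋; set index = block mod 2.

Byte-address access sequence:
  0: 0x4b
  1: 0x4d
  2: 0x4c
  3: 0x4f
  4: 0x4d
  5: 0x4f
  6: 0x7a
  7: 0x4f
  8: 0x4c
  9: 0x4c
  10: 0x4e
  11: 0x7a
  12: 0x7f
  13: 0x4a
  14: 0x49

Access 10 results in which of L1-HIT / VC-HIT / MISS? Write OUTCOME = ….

OUTCOME = L1-HIT

#0 0x4b→b9/s1 MISS; vc=[]
#1 0x4d→b9/s1 L1-HIT; vc=[]
#2 0x4c→b9/s1 L1-HIT; vc=[]
#3 0x4f→b9/s1 L1-HIT; vc=[]
#4 0x4d→b9/s1 L1-HIT; vc=[]
#5 0x4f→b9/s1 L1-HIT; vc=[]
#6 0x7a→b15/s1 MISS; vc=[9]
#7 0x4f→b9/s1 VC-HIT; vc=[15]
#8 0x4c→b9/s1 L1-HIT; vc=[15]
#9 0x4c→b9/s1 L1-HIT; vc=[15]
#10 0x4e→b9/s1 L1-HIT; vc=[15]
#11 0x7a→b15/s1 VC-HIT; vc=[9]
#12 0x7f→b15/s1 L1-HIT; vc=[9]
#13 0x4a→b9/s1 VC-HIT; vc=[15]
#14 0x49→b9/s1 L1-HIT; vc=[15]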